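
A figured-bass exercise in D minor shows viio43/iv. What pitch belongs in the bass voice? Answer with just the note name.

The applied chord viio43/iv is rooted on F#: F#-A-C-Eb.
The figure 43 means second inversion — the fifth is in the bass.

C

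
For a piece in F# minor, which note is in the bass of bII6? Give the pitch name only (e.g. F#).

bII in F# minor has root G; the chord is G-B-D.
The figure 6 means first inversion — the third is in the bass.

B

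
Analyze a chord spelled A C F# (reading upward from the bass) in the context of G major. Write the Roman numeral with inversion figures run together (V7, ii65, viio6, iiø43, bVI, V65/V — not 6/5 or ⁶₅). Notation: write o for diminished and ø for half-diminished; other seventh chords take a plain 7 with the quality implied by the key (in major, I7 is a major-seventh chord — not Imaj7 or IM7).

viio6

Stacked in thirds the chord is F#-A-C: a diminished triad on F#.
In G major, F# is the leading tone; the diatonic diminished triad there is viio.
With A in the bass the chord is in first inversion, so the figured bass is 6.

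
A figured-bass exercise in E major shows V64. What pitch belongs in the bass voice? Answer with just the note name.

F#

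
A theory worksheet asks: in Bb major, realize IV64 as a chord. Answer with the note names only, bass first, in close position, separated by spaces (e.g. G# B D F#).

Bb Eb G

In Bb major, scale degree 4 is Eb, and the diatonic chord built there is a major triad.
That chord is spelled Eb-G-Bb.
The figured bass 64 indicates second inversion, placing the fifth (Bb) in the bass: Bb-Eb-G.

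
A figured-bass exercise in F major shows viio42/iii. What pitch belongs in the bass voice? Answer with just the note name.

F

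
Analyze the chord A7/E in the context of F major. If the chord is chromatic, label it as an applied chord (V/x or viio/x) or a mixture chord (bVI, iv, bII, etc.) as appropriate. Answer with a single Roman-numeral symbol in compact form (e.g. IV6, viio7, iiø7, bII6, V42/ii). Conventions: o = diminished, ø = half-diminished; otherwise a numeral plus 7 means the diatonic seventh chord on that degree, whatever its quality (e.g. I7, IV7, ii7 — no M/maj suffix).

The pitches A-C#-E-G form a dominant seventh chord rooted on A.
A is not a diatonic chord root with this quality in F major, but it lies a perfect fifth above D (vi), so the chord functions as an applied dominant of vi.
With E in the bass the chord is in second inversion, so the figured bass is 43.

V43/vi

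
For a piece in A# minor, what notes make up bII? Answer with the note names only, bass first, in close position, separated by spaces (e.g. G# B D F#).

B D# F#

Scale degree 2 in A# minor is B#; lowering it a half step gives B. bII is the Neapolitan chord — a major triad on the lowered second degree.
So the chord is B-D#-F#, a major triad.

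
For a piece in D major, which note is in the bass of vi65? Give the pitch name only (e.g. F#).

D

vi in D major has root B; the chord is B-D-F#-A.
The figure 65 means first inversion — the third is in the bass.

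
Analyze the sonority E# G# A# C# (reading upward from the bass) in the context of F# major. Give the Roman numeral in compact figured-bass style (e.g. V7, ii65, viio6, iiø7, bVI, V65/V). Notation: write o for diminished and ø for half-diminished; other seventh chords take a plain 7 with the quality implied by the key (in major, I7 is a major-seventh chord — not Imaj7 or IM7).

iii43

The pitches A#-C#-E#-G# form a minor seventh chord rooted on A#.
In F# major, A# is the mediant; the diatonic minor seventh chord there is iii7.
With E# in the bass the chord is in second inversion, so the figured bass is 43.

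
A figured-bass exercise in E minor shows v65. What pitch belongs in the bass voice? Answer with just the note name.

v in E minor has root B; the chord is B-D-F#-A.
The figure 65 means first inversion — the third is in the bass.

D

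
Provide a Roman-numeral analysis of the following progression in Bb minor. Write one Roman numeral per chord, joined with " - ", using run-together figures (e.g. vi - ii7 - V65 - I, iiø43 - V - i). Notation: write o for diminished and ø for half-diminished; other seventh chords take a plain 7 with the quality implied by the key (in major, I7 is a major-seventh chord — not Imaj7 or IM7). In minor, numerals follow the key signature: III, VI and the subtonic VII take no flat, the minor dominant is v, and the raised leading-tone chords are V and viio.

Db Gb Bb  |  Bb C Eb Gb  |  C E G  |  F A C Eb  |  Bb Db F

VI64 - iiø42 - V/V - V7 - i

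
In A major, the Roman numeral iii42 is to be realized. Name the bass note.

B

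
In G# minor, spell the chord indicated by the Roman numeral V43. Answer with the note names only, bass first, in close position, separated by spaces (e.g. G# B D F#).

In G# minor, scale degree 5 is D#. The dominant is major (leading tone raised), so V is a dominant seventh chord.
Stacking thirds from D# gives D#-F##-A#-C#.
The figured bass 43 indicates second inversion, placing the fifth (A#) in the bass: A#-C#-D#-F##.

A# C# D# F##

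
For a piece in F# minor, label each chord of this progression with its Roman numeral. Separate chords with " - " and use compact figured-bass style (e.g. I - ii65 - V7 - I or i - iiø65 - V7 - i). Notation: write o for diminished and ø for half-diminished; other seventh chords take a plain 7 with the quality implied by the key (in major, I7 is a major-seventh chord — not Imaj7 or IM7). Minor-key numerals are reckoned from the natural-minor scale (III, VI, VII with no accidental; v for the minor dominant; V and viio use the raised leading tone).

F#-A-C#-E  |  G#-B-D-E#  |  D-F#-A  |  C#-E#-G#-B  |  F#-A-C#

i7 - viio65 - VI - V7 - i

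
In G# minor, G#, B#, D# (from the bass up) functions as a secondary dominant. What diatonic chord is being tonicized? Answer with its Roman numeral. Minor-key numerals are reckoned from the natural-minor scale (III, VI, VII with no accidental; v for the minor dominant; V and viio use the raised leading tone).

iv

The chord is a major triad on G#.
A dominant resolves down a perfect fifth: G# → C#. In G# minor, C# is scale degree 4, i.e. iv.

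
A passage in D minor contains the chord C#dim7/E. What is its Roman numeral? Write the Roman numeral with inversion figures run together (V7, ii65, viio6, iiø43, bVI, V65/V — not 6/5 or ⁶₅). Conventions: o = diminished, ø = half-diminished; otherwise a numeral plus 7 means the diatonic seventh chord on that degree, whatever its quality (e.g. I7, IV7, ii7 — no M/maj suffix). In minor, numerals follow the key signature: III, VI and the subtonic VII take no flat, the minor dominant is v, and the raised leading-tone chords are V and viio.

Stacked in thirds the chord is C#-E-G-Bb: a fully diminished seventh chord on C#.
In D minor, C# is the leading tone; the diatonic fully diminished seventh chord there is viio7.
With E in the bass the chord is in first inversion, so the figured bass is 65.

viio65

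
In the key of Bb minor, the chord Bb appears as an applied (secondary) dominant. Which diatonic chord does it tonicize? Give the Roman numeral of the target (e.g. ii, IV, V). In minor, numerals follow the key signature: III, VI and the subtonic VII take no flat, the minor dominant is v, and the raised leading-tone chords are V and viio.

The chord is a major triad on Bb.
A dominant resolves down a perfect fifth: Bb → Eb. In Bb minor, Eb is scale degree 4, i.e. iv.

iv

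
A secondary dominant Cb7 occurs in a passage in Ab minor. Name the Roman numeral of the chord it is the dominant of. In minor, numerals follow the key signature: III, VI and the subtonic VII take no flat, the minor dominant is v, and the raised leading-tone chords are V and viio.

VI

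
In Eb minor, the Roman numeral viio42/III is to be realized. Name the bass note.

Ebb

The applied chord viio42/III is rooted on F: F-Ab-Cb-Ebb.
The figure 42 means third inversion — the seventh is in the bass.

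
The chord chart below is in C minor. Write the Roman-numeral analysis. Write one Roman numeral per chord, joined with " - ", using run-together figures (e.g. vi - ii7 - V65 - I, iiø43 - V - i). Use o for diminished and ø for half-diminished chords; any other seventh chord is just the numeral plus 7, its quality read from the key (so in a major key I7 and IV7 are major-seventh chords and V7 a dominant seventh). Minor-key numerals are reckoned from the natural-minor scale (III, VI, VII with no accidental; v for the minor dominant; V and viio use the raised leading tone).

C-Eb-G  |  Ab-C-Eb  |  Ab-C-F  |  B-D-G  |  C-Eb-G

i - VI - iv6 - V6 - i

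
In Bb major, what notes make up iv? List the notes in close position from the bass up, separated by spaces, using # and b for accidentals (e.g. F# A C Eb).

iv is the minor subdominant, borrowed from the parallel minor. In Bb major that root is Eb.
So the chord is Eb-Gb-Bb, a minor triad.

Eb Gb Bb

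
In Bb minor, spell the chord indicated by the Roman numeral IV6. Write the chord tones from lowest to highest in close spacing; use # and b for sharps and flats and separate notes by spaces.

IV6 is the major subdominant, borrowed from the parallel major. In Bb minor that root is Eb.
So the chord is Eb-G-Bb.
With the 6 figure the chord is in first inversion; from the bass G upward in close position it reads G-Bb-Eb.

G Bb Eb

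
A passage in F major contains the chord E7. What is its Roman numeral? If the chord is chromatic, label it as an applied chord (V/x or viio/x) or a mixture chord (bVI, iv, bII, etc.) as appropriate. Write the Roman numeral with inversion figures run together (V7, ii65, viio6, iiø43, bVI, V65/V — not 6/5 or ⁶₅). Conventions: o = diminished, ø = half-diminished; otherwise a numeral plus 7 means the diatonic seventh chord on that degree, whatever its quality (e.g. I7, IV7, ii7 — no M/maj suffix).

V7/iii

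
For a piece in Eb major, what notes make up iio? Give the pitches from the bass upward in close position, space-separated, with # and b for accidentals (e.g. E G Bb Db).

F Ab Cb

Scale degree 2 in Eb major is F; here the chord built on it is altered to a diminished triad. iio is the diminished supertonic triad, borrowed from the parallel minor.
So the chord is F-Ab-Cb, a diminished triad.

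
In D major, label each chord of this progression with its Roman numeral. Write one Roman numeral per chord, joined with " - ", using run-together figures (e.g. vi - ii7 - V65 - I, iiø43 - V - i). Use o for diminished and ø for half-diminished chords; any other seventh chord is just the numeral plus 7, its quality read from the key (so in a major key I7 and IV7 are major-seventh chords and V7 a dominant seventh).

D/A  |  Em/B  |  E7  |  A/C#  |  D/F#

I64 - ii64 - V7/V - V6 - I6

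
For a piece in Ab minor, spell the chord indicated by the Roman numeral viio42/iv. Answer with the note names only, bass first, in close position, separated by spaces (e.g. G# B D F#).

Bbb C Eb Gb

viio42/iv is a secondary leading-tone chord. The target iv is Db in Ab minor; the applied chord is rooted a semitone below, on C.
Building a fully diminished seventh chord on C gives C-Eb-Gb-Bbb.
The figured bass 42 indicates third inversion, placing the seventh (Bbb) in the bass: Bbb-C-Eb-Gb.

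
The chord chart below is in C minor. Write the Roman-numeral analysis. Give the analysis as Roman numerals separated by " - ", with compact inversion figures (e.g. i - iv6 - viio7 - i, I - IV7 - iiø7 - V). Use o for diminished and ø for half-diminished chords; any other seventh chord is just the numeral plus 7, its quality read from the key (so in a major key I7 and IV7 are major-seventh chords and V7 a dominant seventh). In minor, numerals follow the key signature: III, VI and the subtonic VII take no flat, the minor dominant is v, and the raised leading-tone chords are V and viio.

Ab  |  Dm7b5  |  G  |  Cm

Ab: root Ab is the submediant; major triad there is VI.
Dm7b5 has root D, degree 2 in C minor, so iiø7.
G: major triad on G = scale degree 5 → V.
Cm has root C, degree 1 in C minor, so i.

VI - iiø7 - V - i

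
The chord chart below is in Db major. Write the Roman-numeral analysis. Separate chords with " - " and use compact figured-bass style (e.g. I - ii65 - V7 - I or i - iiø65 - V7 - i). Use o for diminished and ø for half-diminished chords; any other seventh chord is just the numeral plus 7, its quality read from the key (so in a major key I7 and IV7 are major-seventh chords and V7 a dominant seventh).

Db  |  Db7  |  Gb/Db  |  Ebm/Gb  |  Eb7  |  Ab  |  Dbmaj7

Db: root Db is the tonic; major triad there is I.
Db7: chromatic; Db is V of IV, so V7/IV.
Gb/Db: root Gb is the subdominant; major triad there is IV64.
Ebm/Gb has root Eb, degree 2 in Db major, so ii6.
Eb7 is the secondary dominant of V (dominant seventh chord on Eb): V7/V.
Ab: major triad on Ab = scale degree 5 → V.
Dbmaj7: root Db is the tonic; major seventh chord there is I7.

I - V7/IV - IV64 - ii6 - V7/V - V - I7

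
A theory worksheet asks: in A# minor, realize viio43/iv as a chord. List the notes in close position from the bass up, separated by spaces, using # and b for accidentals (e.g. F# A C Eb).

The slash marks an applied leading-tone chord: viio of iv. In A# minor, iv is D#, so the leading tone to it is C##, a half step below.
Building a fully diminished seventh chord on C## gives C##-E#-G#-B.
With the 43 figure the chord is in second inversion; from the bass G# upward in close position it reads G#-B-C##-E#.

G# B C## E#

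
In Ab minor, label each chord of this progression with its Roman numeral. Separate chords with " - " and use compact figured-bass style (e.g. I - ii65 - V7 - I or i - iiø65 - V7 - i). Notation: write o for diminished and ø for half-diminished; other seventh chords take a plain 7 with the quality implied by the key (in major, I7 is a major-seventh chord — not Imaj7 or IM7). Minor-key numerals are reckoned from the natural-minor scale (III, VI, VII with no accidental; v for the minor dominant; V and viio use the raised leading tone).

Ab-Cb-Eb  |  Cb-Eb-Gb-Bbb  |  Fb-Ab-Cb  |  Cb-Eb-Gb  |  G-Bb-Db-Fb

i - V7/VI - VI - III - viio7

Ab-Cb-Eb has root Ab, degree 1 in Ab minor, so i.
Cb-Eb-Gb-Bbb: a dominant seventh chord on Cb, the applied dominant of VI → V7/VI.
Fb-Ab-Cb: major triad on Fb = scale degree 6 → VI.
Cb-Eb-Gb: major triad on Cb = scale degree 3 → III.
G-Bb-Db-Fb: fully diminished seventh chord on G = scale degree 7 → viio7.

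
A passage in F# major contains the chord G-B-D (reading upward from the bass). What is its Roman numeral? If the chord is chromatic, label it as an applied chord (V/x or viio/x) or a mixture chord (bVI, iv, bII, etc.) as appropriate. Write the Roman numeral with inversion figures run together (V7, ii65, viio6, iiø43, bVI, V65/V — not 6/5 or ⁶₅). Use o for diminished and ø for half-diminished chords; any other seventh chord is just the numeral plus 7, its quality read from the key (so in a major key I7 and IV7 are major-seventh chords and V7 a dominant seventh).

bII

Stacked in thirds the chord is G-B-D: a major triad on G.
G is the lowered second degree of F# major (diatonic 2 would be G#). This is the Neapolitan chord — a major triad on the lowered second degree.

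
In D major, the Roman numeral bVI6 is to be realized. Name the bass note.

bVI in D major has root Bb; the chord is Bb-D-F.
The figure 6 means first inversion — the third is in the bass.

D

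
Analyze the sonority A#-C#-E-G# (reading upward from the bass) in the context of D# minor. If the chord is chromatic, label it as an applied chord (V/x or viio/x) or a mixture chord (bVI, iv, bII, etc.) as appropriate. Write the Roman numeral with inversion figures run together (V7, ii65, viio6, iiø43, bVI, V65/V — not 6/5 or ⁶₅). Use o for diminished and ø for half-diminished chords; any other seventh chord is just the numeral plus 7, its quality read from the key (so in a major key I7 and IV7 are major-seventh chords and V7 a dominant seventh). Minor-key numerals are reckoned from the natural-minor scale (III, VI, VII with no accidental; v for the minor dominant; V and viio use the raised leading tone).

viiø7/VI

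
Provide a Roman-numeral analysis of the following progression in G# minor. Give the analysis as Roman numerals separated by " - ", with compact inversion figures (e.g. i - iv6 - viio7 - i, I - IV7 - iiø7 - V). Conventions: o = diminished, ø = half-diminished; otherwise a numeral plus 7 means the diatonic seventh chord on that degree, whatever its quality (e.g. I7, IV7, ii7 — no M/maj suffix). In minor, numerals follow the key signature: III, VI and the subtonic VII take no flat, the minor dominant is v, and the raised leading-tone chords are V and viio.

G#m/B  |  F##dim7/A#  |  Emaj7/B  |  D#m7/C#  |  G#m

i6 - viio65 - VI43 - v42 - i

G#m/B has root G#, degree 1 in G# minor, so i6.
F##dim7/A# has root F##, degree 7 in G# minor, so viio65.
Emaj7/B: major seventh chord on E = scale degree 6 → VI43.
D#m7/C#: root D# is the dominant; minor seventh chord there is v42.
G#m: minor triad on G# = scale degree 1 → i.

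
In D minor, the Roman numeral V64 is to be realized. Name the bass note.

E

V in D minor has root A; the chord is A-C#-E.
The figure 64 means second inversion — the fifth is in the bass.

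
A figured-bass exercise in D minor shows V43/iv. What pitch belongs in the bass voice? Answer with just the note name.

A

The applied chord V43/iv is rooted on D: D-F#-A-C.
The figure 43 means second inversion — the fifth is in the bass.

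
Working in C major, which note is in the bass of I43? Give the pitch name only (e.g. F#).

G

I in C major has root C; the chord is C-E-G-B.
The figure 43 means second inversion — the fifth is in the bass.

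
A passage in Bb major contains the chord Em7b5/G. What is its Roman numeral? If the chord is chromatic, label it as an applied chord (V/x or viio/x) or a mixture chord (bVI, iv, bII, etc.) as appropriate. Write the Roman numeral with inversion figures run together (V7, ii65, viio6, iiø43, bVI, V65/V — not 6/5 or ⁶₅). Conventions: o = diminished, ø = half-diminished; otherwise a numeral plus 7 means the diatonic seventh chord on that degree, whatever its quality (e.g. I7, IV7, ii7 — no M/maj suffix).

viiø65/V

The pitches E-G-Bb-D form a half-diminished seventh chord rooted on E.
E sits a half step below F (V in Bb major); a diminished chord there is the applied leading-tone chord of V.
With G in the bass the chord is in first inversion, so the figured bass is 65.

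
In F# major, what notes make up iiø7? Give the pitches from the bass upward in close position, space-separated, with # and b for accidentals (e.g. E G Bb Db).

G# B D F#

iiø7 is the half-diminished supertonic seventh, borrowed from the parallel minor. In F# major that root is G#.
So the chord is G#-B-D-F#, a half-diminished seventh chord.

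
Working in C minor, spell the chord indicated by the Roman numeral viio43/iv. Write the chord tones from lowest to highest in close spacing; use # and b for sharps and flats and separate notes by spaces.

Bb Db E G

viio43/iv is a secondary leading-tone chord. The target iv is F in C minor; the applied chord is rooted a semitone below, on E.
Building a fully diminished seventh chord on E gives E-G-Bb-Db.
With the 43 figure the chord is in second inversion; from the bass Bb upward in close position it reads Bb-Db-E-G.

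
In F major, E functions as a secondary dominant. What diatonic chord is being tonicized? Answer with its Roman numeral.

iii

The chord is a major triad on E.
A dominant resolves down a perfect fifth: E → A. In F major, A is scale degree 3, i.e. iii.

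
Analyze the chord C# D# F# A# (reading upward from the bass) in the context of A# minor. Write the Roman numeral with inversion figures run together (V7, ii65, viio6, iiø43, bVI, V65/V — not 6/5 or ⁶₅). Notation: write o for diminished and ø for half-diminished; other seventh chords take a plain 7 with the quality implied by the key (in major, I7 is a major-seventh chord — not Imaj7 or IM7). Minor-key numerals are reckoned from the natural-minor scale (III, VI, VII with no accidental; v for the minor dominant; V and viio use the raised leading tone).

iv42

The pitches D#-F#-A#-C# form a minor seventh chord rooted on D#.
In A# minor, D# is the subdominant; the diatonic minor seventh chord there is iv7.
With C# in the bass the chord is in third inversion, so the figured bass is 42.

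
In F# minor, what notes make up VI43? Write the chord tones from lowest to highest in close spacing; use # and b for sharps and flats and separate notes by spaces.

A C# D F#

The numeral's case and figure indicate a major seventh chord. In F# minor its root, scale degree 6, is D.
Stacking thirds from D gives D-F#-A-C#.
The figured bass 43 indicates second inversion, placing the fifth (A) in the bass: A-C#-D-F#.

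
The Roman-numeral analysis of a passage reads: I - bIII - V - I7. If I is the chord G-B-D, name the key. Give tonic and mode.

G major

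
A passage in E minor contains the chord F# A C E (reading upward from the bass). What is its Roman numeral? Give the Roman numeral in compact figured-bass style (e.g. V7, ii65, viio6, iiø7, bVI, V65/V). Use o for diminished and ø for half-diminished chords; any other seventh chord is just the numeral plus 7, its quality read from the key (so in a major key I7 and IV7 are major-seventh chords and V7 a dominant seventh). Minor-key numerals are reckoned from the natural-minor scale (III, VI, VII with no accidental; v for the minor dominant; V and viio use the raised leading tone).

iiø7

Stacked in thirds the chord is F#-A-C-E: a half-diminished seventh chord on F#.
F# is scale degree 2 in E minor, and a half-diminished seventh chord on that degree is written iiø7.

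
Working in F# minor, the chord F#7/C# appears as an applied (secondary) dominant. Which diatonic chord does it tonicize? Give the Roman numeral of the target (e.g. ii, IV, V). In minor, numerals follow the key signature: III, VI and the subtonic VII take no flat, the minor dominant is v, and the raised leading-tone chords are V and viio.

iv

The chord is a dominant seventh chord on F#.
A dominant resolves down a perfect fifth: F# → B. In F# minor, B is scale degree 4, i.e. iv.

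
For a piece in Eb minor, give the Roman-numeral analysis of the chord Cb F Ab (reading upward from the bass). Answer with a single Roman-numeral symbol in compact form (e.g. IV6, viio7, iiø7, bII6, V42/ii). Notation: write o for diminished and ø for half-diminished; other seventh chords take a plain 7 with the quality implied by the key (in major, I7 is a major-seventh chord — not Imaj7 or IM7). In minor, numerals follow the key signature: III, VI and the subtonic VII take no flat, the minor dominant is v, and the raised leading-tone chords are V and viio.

iio64

Stacked in thirds the chord is F-Ab-Cb: a diminished triad on F.
F is scale degree 2 in Eb minor, and a diminished triad on that degree is written iio.
With Cb in the bass the chord is in second inversion, so the figured bass is 64.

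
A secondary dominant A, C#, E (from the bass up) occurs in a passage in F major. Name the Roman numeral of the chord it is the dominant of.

vi

The chord is a major triad on A.
A dominant resolves down a perfect fifth: A → D. In F major, D is scale degree 6, i.e. vi.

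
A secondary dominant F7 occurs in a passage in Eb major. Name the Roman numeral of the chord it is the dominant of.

The chord is a dominant seventh chord on F.
A dominant resolves down a perfect fifth: F → Bb. In Eb major, Bb is scale degree 5, i.e. V.

V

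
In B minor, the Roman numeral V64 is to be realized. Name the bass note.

C#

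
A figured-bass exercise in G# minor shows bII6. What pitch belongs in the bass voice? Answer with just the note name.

C#

bII in G# minor has root A; the chord is A-C#-E.
The figure 6 means first inversion — the third is in the bass.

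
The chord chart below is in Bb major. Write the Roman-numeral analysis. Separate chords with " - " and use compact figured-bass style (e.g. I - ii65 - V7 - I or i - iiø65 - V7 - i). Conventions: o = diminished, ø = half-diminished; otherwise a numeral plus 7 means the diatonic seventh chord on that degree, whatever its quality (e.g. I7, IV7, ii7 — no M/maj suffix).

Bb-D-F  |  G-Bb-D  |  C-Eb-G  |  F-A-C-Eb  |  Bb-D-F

I - vi - ii - V7 - I

Bb-D-F: major triad on Bb = scale degree 1 → I.
G-Bb-D: root G is the submediant; minor triad there is vi.
C-Eb-G: root C is the supertonic; minor triad there is ii.
F-A-C-Eb: root F is the dominant; dominant seventh chord there is V7.
Bb-D-F has root Bb, degree 1 in Bb major, so I.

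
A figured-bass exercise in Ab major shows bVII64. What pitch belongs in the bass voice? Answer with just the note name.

bVII in Ab major has root Gb; the chord is Gb-Bb-Db.
The figure 64 means second inversion — the fifth is in the bass.

Db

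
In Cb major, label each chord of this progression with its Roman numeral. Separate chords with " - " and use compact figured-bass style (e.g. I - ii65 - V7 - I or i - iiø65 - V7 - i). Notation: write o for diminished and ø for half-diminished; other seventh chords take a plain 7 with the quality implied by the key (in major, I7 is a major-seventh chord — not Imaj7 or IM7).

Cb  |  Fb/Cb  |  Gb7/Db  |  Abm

Cb: major triad on Cb = scale degree 1 → I.
Fb/Cb has root Fb, degree 4 in Cb major, so IV64.
Gb7/Db has root Gb, degree 5 in Cb major, so V43.
Abm: minor triad on Ab = scale degree 6 → vi.

I - IV64 - V43 - vi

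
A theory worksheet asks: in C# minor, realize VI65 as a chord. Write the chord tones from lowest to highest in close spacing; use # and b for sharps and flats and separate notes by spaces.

The numeral's case and figure indicate a major seventh chord. In C# minor its root, the sixth degree, is A.
Stacking thirds from A gives A-C#-E-G#.
The figured bass 65 indicates first inversion, placing the third (C#) in the bass: C#-E-G#-A.

C# E G# A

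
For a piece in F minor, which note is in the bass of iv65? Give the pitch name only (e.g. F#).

iv in F minor has root Bb; the chord is Bb-Db-F-Ab.
The figure 65 means first inversion — the third is in the bass.

Db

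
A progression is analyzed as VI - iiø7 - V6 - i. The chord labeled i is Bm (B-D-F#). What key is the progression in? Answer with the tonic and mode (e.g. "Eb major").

i is given as B-D-F# — a minor triad with root B.
If B is scale degree 1 and the mode makes that degree carry a minor triad, the tonic is B and the mode is minor.

B minor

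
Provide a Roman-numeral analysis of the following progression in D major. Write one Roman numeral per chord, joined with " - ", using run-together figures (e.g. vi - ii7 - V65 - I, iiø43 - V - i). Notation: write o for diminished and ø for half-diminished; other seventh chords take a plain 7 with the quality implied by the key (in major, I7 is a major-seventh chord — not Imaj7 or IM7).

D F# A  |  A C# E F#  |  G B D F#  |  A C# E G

I - iii65 - IV7 - V7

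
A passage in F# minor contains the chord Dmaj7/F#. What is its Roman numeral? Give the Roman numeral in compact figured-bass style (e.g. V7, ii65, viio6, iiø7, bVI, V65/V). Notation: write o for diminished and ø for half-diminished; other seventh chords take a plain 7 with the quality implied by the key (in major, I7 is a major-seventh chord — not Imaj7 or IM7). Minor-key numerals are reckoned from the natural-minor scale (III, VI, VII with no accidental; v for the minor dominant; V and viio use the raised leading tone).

VI65

Stacked in thirds the chord is D-F#-A-C#: a major seventh chord on D.
D is scale degree 6 in F# minor, and a major seventh chord on that degree is written VI7.
With F# in the bass the chord is in first inversion, so the figured bass is 65.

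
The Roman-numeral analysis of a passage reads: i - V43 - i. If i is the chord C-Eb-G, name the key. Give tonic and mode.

The chord Cm is a minor triad rooted on C; its label is i.
If C is scale degree 1 and the mode makes that degree carry a minor triad, the tonic is C and the mode is minor.

C minor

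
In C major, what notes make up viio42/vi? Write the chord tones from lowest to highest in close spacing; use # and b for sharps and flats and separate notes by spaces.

F G# B D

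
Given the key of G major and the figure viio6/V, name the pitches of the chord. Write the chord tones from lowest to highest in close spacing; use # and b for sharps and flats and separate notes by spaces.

The slash marks an applied leading-tone chord: viio of V. In G major, V is D, so the leading tone to it is C#, a half step below.
Building a diminished triad on C# gives C#-E-G.
With the 6 figure the chord is in first inversion; from the bass E upward in close position it reads E-G-C#.

E G C#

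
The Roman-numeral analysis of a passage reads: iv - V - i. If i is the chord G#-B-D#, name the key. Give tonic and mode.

The anchor chord is a minor triad on G#, labeled i.
If G# is scale degree 1 and the mode makes that degree carry a minor triad, the tonic is G# and the mode is minor.

G# minor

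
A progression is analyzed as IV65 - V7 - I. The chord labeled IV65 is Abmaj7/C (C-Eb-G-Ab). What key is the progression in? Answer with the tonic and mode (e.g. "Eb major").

Eb major

IV65 is given as C-Eb-G-Ab — a major seventh chord with root Ab.
If Ab is scale degree 4 and the mode makes that degree carry a major seventh chord, the tonic is Eb and the mode is major.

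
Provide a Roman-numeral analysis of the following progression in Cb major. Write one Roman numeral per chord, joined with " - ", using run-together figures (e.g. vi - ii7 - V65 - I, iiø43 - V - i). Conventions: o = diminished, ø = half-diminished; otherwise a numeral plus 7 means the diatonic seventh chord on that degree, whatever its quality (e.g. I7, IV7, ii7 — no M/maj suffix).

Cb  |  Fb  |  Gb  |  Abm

Cb: major triad on Cb = scale degree 1 → I.
Fb: major triad on Fb = scale degree 4 → IV.
Gb: major triad on Gb = scale degree 5 → V.
Abm: minor triad on Ab = scale degree 6 → vi.

I - IV - V - vi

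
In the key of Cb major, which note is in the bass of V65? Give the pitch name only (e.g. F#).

V in Cb major has root Gb; the chord is Gb-Bb-Db-Fb.
The figure 65 means first inversion — the third is in the bass.

Bb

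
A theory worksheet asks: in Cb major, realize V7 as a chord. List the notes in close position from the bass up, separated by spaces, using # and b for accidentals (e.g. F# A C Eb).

Gb Bb Db Fb

In Cb major, scale degree 5 is Gb, and the diatonic chord built there is a dominant seventh chord.
That chord is spelled Gb-Bb-Db-Fb.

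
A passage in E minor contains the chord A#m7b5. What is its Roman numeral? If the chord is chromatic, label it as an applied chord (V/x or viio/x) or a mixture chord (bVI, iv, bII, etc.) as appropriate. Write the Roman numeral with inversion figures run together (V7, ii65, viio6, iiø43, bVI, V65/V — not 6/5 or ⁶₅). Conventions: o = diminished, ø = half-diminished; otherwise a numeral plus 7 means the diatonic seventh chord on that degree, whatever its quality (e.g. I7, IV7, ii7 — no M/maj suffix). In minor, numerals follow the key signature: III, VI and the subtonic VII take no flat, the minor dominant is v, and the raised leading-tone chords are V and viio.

viiø7/V

The pitches A#-C#-E-G# form a half-diminished seventh chord rooted on A#.
A# sits a half step below B (V in E minor); a diminished chord there is the applied leading-tone chord of V.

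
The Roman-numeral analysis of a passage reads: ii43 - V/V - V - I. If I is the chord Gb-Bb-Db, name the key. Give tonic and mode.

Gb major

The anchor chord is a major triad on Gb, labeled I.
If Gb is scale degree 1 and the mode makes that degree carry a major triad, the tonic is Gb and the mode is major.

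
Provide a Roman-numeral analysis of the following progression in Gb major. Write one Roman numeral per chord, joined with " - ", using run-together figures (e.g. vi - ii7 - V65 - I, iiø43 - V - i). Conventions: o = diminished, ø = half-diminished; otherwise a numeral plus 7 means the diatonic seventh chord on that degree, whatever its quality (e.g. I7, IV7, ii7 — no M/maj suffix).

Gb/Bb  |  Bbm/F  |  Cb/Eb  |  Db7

Gb/Bb: major triad on Gb = scale degree 1 → I6.
Bbm/F has root Bb, degree 3 in Gb major, so iii64.
Cb/Eb: root Cb is the subdominant; major triad there is IV6.
Db7: root Db is the dominant; dominant seventh chord there is V7.

I6 - iii64 - IV6 - V7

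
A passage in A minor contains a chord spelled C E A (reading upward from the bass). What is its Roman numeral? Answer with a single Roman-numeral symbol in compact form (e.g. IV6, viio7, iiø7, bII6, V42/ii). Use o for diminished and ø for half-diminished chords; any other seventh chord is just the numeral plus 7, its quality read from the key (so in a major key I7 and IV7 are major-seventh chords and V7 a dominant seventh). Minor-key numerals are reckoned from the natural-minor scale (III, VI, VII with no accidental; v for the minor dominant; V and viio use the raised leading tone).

Stacked in thirds the chord is A-C-E: a minor triad on A.
A is scale degree 1 in A minor, and a minor triad on that degree is written i.
With C in the bass the chord is in first inversion, so the figured bass is 6.

i6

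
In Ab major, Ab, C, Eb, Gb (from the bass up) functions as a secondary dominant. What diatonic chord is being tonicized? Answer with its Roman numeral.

IV

The chord is a dominant seventh chord on Ab.
A dominant resolves down a perfect fifth: Ab → Db. In Ab major, Db is scale degree 4, i.e. IV.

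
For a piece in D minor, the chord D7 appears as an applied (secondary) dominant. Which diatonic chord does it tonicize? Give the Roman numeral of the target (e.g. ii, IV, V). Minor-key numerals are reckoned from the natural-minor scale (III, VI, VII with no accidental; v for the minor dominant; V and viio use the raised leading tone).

iv

The chord is a dominant seventh chord on D.
A dominant resolves down a perfect fifth: D → G. In D minor, G is scale degree 4, i.e. iv.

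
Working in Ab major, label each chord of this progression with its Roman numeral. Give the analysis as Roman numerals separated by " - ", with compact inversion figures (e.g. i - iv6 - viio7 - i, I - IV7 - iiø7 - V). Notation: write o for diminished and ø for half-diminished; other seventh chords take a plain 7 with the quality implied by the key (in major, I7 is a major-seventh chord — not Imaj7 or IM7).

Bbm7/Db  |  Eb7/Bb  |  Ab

ii65 - V43 - I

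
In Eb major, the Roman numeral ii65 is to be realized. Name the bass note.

Ab

ii in Eb major has root F; the chord is F-Ab-C-Eb.
The figure 65 means first inversion — the third is in the bass.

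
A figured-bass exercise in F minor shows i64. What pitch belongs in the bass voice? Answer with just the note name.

C

i in F minor has root F; the chord is F-Ab-C.
The figure 64 means second inversion — the fifth is in the bass.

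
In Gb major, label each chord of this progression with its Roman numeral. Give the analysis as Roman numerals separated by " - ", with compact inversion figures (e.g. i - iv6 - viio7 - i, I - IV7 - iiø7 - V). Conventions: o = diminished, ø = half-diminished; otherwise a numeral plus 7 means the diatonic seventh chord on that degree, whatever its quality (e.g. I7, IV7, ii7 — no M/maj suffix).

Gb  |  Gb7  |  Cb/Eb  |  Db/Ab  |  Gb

I - V7/IV - IV6 - V64 - I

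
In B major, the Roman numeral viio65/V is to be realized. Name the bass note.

G#

The applied chord viio65/V is rooted on E#: E#-G#-B-D.
The figure 65 means first inversion — the third is in the bass.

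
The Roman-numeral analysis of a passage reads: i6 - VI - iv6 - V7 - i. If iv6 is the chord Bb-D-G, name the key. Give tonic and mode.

iv6 is given as Bb-D-G — a minor triad with root G.
iv6 on G implies G is the subdominant; that puts the tonic at D, and the lowercase numeral fits minor mode.

D minor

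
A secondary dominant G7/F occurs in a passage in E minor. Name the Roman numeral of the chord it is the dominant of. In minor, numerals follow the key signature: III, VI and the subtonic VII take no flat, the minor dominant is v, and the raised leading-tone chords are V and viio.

VI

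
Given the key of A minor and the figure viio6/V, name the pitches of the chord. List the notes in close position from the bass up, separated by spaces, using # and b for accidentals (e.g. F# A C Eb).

F# A D#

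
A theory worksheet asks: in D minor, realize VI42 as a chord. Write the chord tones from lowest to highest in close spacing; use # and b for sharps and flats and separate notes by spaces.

The numeral's case and figure indicate a major seventh chord. In D minor its root, scale degree 6, is Bb.
Stacking thirds from Bb gives Bb-D-F-A.
The figured bass 42 indicates third inversion, placing the seventh (A) in the bass: A-Bb-D-F.

A Bb D F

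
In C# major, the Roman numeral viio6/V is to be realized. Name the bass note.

The applied chord viio6/V is rooted on F##: F##-A#-C#.
The figure 6 means first inversion — the third is in the bass.

A#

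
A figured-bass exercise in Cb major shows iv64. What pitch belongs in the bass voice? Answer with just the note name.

Cb

iv in Cb major has root Fb; the chord is Fb-Abb-Cb.
The figure 64 means second inversion — the fifth is in the bass.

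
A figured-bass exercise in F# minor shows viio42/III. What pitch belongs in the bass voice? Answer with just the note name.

The applied chord viio42/III is rooted on G#: G#-B-D-F.
The figure 42 means third inversion — the seventh is in the bass.

F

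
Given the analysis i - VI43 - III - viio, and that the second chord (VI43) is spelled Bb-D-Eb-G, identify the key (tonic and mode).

The anchor chord is a major seventh chord on Eb, labeled VI43.
If Eb is scale degree 6 and the mode makes that degree carry a major seventh chord, the tonic is G and the mode is minor.

G minor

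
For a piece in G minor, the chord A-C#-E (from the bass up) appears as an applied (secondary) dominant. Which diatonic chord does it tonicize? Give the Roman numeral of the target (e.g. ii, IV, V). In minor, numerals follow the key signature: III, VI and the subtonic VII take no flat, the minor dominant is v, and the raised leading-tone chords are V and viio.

V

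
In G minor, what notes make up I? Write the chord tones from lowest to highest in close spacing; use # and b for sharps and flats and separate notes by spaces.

I is the major tonic (Picardy third), borrowed from the parallel major. In G minor that root is G.
So the chord is G-B-D.

G B D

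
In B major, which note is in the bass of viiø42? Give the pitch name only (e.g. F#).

viiø in B major has root A#; the chord is A#-C#-E-G#.
The figure 42 means third inversion — the seventh is in the bass.

G#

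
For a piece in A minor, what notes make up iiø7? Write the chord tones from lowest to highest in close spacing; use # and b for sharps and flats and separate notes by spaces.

B D F A

The numeral's case and figure indicate a half-diminished seventh chord. In A minor its root, the supertonic, is B.
That chord is spelled B-D-F-A.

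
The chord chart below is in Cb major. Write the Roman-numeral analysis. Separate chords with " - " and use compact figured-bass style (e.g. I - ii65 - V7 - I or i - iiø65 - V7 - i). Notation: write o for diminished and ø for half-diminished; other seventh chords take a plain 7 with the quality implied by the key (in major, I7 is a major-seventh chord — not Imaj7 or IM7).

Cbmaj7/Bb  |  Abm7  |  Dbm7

I42 - vi7 - ii7

Cbmaj7/Bb: root Cb is the tonic; major seventh chord there is I42.
Abm7: root Ab is the submediant; minor seventh chord there is vi7.
Dbm7 has root Db, degree 2 in Cb major, so ii7.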